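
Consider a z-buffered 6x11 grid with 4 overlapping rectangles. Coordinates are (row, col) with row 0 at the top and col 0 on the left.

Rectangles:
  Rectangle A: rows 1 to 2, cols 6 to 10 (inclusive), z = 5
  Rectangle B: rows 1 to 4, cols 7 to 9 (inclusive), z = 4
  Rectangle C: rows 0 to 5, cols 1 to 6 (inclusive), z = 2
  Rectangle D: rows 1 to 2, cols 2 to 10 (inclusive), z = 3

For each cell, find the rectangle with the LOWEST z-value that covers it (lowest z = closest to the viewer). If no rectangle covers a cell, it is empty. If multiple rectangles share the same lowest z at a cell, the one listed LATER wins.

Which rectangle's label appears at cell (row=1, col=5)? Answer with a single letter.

Answer: C

Derivation:
Check cell (1,5):
  A: rows 1-2 cols 6-10 -> outside (col miss)
  B: rows 1-4 cols 7-9 -> outside (col miss)
  C: rows 0-5 cols 1-6 z=2 -> covers; best now C (z=2)
  D: rows 1-2 cols 2-10 z=3 -> covers; best now C (z=2)
Winner: C at z=2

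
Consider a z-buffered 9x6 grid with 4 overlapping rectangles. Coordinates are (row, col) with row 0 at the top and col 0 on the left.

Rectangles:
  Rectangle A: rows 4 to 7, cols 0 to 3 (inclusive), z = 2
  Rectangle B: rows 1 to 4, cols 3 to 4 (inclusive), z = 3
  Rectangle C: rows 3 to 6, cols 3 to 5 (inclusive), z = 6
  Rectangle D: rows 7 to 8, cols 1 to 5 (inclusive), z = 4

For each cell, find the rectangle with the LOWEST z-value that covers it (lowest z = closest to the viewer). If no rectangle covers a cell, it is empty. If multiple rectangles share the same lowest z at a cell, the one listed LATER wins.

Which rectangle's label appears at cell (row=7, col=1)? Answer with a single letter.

Answer: A

Derivation:
Check cell (7,1):
  A: rows 4-7 cols 0-3 z=2 -> covers; best now A (z=2)
  B: rows 1-4 cols 3-4 -> outside (row miss)
  C: rows 3-6 cols 3-5 -> outside (row miss)
  D: rows 7-8 cols 1-5 z=4 -> covers; best now A (z=2)
Winner: A at z=2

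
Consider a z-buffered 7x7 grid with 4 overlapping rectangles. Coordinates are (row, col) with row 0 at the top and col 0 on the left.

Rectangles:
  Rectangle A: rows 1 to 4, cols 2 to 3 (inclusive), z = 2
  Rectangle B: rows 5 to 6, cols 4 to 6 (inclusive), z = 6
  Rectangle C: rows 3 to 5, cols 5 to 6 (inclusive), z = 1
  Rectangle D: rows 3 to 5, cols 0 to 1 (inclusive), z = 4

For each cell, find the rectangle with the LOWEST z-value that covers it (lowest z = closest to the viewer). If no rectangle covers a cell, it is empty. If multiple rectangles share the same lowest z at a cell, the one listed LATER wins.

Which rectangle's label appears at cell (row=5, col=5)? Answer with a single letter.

Check cell (5,5):
  A: rows 1-4 cols 2-3 -> outside (row miss)
  B: rows 5-6 cols 4-6 z=6 -> covers; best now B (z=6)
  C: rows 3-5 cols 5-6 z=1 -> covers; best now C (z=1)
  D: rows 3-5 cols 0-1 -> outside (col miss)
Winner: C at z=1

Answer: C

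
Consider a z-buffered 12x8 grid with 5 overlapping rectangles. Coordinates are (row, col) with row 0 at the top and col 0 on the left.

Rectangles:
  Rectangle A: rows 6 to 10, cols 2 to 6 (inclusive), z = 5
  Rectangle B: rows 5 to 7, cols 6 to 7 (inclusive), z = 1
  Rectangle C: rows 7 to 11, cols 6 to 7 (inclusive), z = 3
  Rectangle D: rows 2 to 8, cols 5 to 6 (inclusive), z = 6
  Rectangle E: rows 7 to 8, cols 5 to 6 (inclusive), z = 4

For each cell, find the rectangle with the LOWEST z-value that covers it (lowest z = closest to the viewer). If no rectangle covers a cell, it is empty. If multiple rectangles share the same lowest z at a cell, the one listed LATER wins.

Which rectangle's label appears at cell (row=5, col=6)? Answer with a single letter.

Answer: B

Derivation:
Check cell (5,6):
  A: rows 6-10 cols 2-6 -> outside (row miss)
  B: rows 5-7 cols 6-7 z=1 -> covers; best now B (z=1)
  C: rows 7-11 cols 6-7 -> outside (row miss)
  D: rows 2-8 cols 5-6 z=6 -> covers; best now B (z=1)
  E: rows 7-8 cols 5-6 -> outside (row miss)
Winner: B at z=1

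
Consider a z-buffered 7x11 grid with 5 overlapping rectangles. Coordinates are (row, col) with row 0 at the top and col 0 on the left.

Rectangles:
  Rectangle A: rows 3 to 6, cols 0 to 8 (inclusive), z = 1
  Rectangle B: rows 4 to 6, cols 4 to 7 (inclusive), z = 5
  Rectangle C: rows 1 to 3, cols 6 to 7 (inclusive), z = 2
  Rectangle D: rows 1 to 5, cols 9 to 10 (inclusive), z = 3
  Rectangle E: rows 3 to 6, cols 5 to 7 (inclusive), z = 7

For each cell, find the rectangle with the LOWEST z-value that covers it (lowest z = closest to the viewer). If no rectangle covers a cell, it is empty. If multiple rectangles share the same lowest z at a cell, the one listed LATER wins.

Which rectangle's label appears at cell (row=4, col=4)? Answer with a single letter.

Answer: A

Derivation:
Check cell (4,4):
  A: rows 3-6 cols 0-8 z=1 -> covers; best now A (z=1)
  B: rows 4-6 cols 4-7 z=5 -> covers; best now A (z=1)
  C: rows 1-3 cols 6-7 -> outside (row miss)
  D: rows 1-5 cols 9-10 -> outside (col miss)
  E: rows 3-6 cols 5-7 -> outside (col miss)
Winner: A at z=1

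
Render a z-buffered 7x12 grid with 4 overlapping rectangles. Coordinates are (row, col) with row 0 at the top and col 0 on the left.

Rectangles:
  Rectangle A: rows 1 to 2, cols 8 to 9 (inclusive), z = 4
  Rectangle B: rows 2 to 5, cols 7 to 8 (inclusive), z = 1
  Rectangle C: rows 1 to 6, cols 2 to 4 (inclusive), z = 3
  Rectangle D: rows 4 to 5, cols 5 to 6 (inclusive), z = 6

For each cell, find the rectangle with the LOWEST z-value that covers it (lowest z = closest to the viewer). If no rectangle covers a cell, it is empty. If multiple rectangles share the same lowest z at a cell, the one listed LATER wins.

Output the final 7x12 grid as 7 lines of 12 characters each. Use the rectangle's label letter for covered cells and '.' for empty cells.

............
..CCC...AA..
..CCC..BBA..
..CCC..BB...
..CCCDDBB...
..CCCDDBB...
..CCC.......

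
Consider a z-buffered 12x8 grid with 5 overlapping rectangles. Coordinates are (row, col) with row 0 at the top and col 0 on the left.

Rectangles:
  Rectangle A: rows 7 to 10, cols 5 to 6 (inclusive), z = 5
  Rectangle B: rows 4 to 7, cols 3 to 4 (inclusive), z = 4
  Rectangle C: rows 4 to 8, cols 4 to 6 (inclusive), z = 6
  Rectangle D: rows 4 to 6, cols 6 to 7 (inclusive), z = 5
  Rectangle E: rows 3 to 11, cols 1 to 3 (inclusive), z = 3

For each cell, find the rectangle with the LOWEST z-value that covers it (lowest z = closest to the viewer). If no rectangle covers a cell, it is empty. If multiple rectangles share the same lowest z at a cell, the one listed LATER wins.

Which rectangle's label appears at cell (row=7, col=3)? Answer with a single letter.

Answer: E

Derivation:
Check cell (7,3):
  A: rows 7-10 cols 5-6 -> outside (col miss)
  B: rows 4-7 cols 3-4 z=4 -> covers; best now B (z=4)
  C: rows 4-8 cols 4-6 -> outside (col miss)
  D: rows 4-6 cols 6-7 -> outside (row miss)
  E: rows 3-11 cols 1-3 z=3 -> covers; best now E (z=3)
Winner: E at z=3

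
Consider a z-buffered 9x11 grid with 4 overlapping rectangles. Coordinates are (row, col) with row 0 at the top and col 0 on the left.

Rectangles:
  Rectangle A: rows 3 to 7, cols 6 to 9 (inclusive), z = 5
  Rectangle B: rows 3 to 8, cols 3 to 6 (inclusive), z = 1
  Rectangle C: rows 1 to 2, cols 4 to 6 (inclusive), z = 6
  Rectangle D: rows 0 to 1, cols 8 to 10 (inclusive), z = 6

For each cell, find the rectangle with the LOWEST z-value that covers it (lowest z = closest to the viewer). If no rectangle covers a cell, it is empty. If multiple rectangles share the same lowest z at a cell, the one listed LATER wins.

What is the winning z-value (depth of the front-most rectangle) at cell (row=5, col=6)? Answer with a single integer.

Answer: 1

Derivation:
Check cell (5,6):
  A: rows 3-7 cols 6-9 z=5 -> covers; best now A (z=5)
  B: rows 3-8 cols 3-6 z=1 -> covers; best now B (z=1)
  C: rows 1-2 cols 4-6 -> outside (row miss)
  D: rows 0-1 cols 8-10 -> outside (row miss)
Winner: B at z=1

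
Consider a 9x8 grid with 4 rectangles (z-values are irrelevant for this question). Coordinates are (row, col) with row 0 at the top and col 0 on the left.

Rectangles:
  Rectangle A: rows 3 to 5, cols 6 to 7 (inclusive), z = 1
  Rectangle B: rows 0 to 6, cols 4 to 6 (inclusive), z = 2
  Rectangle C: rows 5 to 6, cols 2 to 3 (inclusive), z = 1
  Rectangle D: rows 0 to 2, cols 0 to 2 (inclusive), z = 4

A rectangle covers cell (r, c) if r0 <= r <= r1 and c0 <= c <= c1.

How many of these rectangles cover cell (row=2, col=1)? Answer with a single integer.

Check cell (2,1):
  A: rows 3-5 cols 6-7 -> outside (row miss)
  B: rows 0-6 cols 4-6 -> outside (col miss)
  C: rows 5-6 cols 2-3 -> outside (row miss)
  D: rows 0-2 cols 0-2 -> covers
Count covering = 1

Answer: 1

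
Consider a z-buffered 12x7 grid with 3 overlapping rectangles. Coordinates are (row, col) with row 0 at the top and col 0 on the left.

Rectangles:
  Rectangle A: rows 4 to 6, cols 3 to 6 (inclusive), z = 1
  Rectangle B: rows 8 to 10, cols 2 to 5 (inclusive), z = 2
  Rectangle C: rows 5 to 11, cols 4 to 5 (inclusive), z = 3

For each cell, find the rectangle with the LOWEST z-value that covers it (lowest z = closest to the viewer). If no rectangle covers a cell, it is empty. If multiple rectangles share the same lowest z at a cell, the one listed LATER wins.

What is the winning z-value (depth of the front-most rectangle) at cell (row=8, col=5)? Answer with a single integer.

Answer: 2

Derivation:
Check cell (8,5):
  A: rows 4-6 cols 3-6 -> outside (row miss)
  B: rows 8-10 cols 2-5 z=2 -> covers; best now B (z=2)
  C: rows 5-11 cols 4-5 z=3 -> covers; best now B (z=2)
Winner: B at z=2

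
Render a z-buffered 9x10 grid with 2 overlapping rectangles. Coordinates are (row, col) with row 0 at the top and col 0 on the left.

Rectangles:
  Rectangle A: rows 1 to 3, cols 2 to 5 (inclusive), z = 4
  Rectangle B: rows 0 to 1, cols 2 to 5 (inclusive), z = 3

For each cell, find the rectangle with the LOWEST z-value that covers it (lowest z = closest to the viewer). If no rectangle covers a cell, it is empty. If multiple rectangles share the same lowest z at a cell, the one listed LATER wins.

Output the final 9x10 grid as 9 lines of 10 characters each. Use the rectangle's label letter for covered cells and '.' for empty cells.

..BBBB....
..BBBB....
..AAAA....
..AAAA....
..........
..........
..........
..........
..........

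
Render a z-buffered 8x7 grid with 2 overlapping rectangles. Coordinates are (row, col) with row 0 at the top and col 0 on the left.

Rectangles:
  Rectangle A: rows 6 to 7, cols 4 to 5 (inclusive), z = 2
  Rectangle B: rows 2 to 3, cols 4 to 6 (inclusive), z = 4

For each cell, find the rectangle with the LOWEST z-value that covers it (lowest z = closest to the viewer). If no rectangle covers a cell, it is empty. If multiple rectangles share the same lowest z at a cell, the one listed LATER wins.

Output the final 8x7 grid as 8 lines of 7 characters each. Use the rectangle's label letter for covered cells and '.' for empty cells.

.......
.......
....BBB
....BBB
.......
.......
....AA.
....AA.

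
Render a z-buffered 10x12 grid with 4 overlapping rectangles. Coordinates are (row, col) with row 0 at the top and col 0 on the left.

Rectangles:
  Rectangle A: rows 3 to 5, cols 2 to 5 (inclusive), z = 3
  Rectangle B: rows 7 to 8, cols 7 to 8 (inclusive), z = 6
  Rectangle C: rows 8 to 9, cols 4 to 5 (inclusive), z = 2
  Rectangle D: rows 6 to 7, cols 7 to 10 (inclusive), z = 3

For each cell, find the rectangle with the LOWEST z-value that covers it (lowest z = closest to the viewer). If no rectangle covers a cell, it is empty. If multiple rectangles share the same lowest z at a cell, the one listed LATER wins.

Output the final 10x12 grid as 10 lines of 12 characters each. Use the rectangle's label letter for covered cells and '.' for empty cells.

............
............
............
..AAAA......
..AAAA......
..AAAA......
.......DDDD.
.......DDDD.
....CC.BB...
....CC......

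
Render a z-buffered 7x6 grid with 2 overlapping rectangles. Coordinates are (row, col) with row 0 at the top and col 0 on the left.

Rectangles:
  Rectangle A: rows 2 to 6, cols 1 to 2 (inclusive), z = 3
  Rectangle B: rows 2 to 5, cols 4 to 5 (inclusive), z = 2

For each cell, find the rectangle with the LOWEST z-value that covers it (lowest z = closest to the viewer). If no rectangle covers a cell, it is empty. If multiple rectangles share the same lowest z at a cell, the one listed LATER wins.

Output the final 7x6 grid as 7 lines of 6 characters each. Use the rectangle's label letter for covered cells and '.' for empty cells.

......
......
.AA.BB
.AA.BB
.AA.BB
.AA.BB
.AA...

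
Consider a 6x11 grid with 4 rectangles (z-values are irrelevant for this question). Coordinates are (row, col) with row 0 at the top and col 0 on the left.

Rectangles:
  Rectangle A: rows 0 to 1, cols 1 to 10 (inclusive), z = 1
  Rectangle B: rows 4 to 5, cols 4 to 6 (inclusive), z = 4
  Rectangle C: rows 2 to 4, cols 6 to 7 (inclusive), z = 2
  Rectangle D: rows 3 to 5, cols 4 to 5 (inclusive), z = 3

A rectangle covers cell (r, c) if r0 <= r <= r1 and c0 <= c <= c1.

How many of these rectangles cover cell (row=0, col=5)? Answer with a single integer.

Answer: 1

Derivation:
Check cell (0,5):
  A: rows 0-1 cols 1-10 -> covers
  B: rows 4-5 cols 4-6 -> outside (row miss)
  C: rows 2-4 cols 6-7 -> outside (row miss)
  D: rows 3-5 cols 4-5 -> outside (row miss)
Count covering = 1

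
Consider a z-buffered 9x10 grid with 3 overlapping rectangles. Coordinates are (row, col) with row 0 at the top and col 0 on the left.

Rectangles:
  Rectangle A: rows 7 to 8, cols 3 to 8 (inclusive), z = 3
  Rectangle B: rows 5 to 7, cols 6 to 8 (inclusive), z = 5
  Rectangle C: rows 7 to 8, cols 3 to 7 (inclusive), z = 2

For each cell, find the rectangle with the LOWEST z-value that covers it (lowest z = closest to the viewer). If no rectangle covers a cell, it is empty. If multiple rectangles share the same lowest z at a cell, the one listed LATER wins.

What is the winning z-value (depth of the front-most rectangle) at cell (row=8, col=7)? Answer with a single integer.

Answer: 2

Derivation:
Check cell (8,7):
  A: rows 7-8 cols 3-8 z=3 -> covers; best now A (z=3)
  B: rows 5-7 cols 6-8 -> outside (row miss)
  C: rows 7-8 cols 3-7 z=2 -> covers; best now C (z=2)
Winner: C at z=2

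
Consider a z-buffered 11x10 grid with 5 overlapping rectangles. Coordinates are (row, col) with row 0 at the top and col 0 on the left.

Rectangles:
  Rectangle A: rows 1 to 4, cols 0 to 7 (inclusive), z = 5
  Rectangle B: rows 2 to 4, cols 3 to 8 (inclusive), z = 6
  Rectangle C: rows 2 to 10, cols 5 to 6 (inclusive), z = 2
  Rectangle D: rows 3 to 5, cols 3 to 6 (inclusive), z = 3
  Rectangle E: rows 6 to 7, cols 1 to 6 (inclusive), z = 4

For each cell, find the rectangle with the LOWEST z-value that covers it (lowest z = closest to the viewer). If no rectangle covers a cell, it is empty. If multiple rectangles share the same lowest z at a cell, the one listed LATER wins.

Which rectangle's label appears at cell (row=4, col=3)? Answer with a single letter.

Answer: D

Derivation:
Check cell (4,3):
  A: rows 1-4 cols 0-7 z=5 -> covers; best now A (z=5)
  B: rows 2-4 cols 3-8 z=6 -> covers; best now A (z=5)
  C: rows 2-10 cols 5-6 -> outside (col miss)
  D: rows 3-5 cols 3-6 z=3 -> covers; best now D (z=3)
  E: rows 6-7 cols 1-6 -> outside (row miss)
Winner: D at z=3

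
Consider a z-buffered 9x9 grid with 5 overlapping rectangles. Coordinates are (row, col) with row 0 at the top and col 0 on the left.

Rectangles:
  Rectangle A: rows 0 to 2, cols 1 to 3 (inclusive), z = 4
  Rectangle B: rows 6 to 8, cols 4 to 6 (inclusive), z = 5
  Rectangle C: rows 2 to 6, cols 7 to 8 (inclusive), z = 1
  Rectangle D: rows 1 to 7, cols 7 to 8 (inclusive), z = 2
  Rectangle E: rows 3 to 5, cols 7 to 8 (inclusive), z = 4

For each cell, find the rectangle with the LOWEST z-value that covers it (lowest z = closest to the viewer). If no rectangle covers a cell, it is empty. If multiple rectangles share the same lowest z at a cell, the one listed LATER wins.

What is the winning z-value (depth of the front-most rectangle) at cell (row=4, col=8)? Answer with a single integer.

Check cell (4,8):
  A: rows 0-2 cols 1-3 -> outside (row miss)
  B: rows 6-8 cols 4-6 -> outside (row miss)
  C: rows 2-6 cols 7-8 z=1 -> covers; best now C (z=1)
  D: rows 1-7 cols 7-8 z=2 -> covers; best now C (z=1)
  E: rows 3-5 cols 7-8 z=4 -> covers; best now C (z=1)
Winner: C at z=1

Answer: 1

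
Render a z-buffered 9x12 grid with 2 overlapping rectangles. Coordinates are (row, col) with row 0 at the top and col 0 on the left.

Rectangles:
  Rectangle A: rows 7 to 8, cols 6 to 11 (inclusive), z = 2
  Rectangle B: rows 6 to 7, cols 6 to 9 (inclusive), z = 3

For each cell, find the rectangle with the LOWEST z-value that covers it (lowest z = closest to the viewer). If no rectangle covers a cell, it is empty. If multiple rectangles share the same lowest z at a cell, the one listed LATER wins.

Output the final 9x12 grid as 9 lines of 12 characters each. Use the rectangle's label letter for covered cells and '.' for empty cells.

............
............
............
............
............
............
......BBBB..
......AAAAAA
......AAAAAA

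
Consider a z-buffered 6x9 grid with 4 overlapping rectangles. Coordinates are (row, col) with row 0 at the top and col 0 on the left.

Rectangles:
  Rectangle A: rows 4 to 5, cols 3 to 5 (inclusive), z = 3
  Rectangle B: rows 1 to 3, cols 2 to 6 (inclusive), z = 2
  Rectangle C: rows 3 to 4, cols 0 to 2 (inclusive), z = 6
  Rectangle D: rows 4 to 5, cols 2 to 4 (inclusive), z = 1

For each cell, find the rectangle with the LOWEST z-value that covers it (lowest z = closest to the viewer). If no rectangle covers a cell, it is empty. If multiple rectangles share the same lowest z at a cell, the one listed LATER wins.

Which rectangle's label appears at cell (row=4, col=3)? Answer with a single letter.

Answer: D

Derivation:
Check cell (4,3):
  A: rows 4-5 cols 3-5 z=3 -> covers; best now A (z=3)
  B: rows 1-3 cols 2-6 -> outside (row miss)
  C: rows 3-4 cols 0-2 -> outside (col miss)
  D: rows 4-5 cols 2-4 z=1 -> covers; best now D (z=1)
Winner: D at z=1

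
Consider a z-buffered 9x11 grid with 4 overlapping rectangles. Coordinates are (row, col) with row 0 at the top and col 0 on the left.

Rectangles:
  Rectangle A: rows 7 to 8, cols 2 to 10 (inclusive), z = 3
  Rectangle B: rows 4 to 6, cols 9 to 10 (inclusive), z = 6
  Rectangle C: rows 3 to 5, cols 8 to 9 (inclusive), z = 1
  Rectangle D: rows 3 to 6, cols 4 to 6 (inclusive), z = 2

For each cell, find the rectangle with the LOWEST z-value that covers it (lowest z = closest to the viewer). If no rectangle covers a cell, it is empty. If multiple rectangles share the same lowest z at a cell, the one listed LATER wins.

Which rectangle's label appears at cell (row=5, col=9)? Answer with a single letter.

Check cell (5,9):
  A: rows 7-8 cols 2-10 -> outside (row miss)
  B: rows 4-6 cols 9-10 z=6 -> covers; best now B (z=6)
  C: rows 3-5 cols 8-9 z=1 -> covers; best now C (z=1)
  D: rows 3-6 cols 4-6 -> outside (col miss)
Winner: C at z=1

Answer: C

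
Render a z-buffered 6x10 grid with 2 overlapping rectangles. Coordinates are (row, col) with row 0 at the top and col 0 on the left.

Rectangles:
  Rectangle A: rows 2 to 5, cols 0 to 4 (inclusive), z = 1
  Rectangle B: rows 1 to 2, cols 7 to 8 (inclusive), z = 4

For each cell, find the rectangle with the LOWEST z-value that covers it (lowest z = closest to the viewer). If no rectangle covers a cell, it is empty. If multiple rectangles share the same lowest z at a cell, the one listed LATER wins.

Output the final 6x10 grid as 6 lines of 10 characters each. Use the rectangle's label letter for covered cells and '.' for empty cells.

..........
.......BB.
AAAAA..BB.
AAAAA.....
AAAAA.....
AAAAA.....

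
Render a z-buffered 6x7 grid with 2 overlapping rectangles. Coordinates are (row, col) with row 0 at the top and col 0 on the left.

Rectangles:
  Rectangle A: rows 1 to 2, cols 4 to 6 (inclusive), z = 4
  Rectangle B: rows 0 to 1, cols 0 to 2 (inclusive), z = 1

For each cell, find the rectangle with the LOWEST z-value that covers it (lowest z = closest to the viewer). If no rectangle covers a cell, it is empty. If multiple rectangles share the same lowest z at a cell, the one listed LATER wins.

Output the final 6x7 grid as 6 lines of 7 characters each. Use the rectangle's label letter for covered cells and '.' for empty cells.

BBB....
BBB.AAA
....AAA
.......
.......
.......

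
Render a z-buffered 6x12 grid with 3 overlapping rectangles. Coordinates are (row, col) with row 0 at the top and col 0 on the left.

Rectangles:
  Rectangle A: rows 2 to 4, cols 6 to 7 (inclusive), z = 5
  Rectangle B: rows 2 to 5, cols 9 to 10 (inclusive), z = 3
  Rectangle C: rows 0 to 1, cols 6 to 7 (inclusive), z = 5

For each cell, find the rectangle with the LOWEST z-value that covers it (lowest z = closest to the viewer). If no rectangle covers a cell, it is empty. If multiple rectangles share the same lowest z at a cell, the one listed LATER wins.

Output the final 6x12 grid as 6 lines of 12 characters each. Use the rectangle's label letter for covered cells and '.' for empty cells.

......CC....
......CC....
......AA.BB.
......AA.BB.
......AA.BB.
.........BB.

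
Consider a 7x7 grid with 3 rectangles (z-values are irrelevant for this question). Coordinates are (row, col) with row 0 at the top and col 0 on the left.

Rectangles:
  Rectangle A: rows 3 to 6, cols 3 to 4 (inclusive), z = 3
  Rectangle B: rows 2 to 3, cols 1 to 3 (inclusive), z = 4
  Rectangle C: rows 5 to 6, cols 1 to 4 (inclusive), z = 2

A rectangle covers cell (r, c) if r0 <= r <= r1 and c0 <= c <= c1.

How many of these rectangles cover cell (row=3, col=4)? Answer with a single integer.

Answer: 1

Derivation:
Check cell (3,4):
  A: rows 3-6 cols 3-4 -> covers
  B: rows 2-3 cols 1-3 -> outside (col miss)
  C: rows 5-6 cols 1-4 -> outside (row miss)
Count covering = 1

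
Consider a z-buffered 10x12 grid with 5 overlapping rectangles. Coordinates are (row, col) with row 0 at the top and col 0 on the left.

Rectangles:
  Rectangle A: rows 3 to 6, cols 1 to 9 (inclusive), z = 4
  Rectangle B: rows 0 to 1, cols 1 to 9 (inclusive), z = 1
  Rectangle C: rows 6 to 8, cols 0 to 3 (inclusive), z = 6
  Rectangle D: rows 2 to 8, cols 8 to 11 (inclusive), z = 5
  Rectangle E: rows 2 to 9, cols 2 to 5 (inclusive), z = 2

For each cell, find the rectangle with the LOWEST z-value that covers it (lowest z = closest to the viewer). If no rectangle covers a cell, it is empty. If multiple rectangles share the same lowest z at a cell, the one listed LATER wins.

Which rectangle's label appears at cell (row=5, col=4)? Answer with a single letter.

Answer: E

Derivation:
Check cell (5,4):
  A: rows 3-6 cols 1-9 z=4 -> covers; best now A (z=4)
  B: rows 0-1 cols 1-9 -> outside (row miss)
  C: rows 6-8 cols 0-3 -> outside (row miss)
  D: rows 2-8 cols 8-11 -> outside (col miss)
  E: rows 2-9 cols 2-5 z=2 -> covers; best now E (z=2)
Winner: E at z=2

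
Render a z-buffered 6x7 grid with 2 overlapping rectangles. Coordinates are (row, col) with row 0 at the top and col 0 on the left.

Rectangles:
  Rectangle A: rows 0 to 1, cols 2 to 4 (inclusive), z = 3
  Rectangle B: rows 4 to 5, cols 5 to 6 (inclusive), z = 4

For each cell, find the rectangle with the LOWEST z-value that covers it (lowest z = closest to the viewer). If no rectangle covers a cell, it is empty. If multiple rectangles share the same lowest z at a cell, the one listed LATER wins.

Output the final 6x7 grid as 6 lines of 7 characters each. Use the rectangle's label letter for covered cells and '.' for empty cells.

..AAA..
..AAA..
.......
.......
.....BB
.....BB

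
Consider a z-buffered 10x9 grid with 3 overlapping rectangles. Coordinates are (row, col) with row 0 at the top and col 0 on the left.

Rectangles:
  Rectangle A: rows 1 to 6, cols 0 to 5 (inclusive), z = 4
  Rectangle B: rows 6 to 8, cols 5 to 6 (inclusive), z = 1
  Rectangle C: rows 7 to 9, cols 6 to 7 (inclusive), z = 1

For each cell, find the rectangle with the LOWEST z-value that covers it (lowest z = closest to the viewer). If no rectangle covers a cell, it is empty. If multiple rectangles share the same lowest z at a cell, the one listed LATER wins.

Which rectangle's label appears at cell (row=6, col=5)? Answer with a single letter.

Answer: B

Derivation:
Check cell (6,5):
  A: rows 1-6 cols 0-5 z=4 -> covers; best now A (z=4)
  B: rows 6-8 cols 5-6 z=1 -> covers; best now B (z=1)
  C: rows 7-9 cols 6-7 -> outside (row miss)
Winner: B at z=1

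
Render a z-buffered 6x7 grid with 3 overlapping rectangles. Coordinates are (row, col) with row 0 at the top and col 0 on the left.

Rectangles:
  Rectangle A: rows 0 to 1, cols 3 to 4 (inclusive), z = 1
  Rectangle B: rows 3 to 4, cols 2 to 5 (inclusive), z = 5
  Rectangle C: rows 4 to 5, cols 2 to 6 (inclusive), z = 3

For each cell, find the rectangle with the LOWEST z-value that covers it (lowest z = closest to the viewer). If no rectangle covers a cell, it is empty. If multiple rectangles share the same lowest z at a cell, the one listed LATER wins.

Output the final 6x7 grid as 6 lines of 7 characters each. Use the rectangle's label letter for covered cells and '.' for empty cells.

...AA..
...AA..
.......
..BBBB.
..CCCCC
..CCCCC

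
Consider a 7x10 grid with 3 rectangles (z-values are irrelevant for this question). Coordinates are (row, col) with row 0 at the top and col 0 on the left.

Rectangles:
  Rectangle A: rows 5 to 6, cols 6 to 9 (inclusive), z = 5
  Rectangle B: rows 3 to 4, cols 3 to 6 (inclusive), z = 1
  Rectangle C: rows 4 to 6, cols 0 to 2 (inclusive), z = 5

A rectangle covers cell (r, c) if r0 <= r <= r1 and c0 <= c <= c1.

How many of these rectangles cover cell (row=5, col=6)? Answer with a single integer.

Answer: 1

Derivation:
Check cell (5,6):
  A: rows 5-6 cols 6-9 -> covers
  B: rows 3-4 cols 3-6 -> outside (row miss)
  C: rows 4-6 cols 0-2 -> outside (col miss)
Count covering = 1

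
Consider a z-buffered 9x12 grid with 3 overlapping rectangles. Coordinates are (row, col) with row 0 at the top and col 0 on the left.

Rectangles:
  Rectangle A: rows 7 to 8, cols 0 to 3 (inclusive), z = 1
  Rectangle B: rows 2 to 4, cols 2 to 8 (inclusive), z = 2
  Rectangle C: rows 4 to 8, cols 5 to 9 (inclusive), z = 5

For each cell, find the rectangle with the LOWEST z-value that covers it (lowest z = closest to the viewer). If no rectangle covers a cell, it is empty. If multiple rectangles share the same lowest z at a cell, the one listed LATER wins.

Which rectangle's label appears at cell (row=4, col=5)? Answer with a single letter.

Check cell (4,5):
  A: rows 7-8 cols 0-3 -> outside (row miss)
  B: rows 2-4 cols 2-8 z=2 -> covers; best now B (z=2)
  C: rows 4-8 cols 5-9 z=5 -> covers; best now B (z=2)
Winner: B at z=2

Answer: B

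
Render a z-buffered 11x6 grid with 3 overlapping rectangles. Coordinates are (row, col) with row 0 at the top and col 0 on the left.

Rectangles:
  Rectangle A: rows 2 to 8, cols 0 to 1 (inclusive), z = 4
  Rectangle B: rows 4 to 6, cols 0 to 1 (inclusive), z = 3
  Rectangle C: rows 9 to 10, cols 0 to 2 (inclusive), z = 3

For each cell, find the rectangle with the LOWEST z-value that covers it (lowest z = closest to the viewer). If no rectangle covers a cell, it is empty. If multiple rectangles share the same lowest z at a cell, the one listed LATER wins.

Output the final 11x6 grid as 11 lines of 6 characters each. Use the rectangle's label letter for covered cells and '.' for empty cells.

......
......
AA....
AA....
BB....
BB....
BB....
AA....
AA....
CCC...
CCC...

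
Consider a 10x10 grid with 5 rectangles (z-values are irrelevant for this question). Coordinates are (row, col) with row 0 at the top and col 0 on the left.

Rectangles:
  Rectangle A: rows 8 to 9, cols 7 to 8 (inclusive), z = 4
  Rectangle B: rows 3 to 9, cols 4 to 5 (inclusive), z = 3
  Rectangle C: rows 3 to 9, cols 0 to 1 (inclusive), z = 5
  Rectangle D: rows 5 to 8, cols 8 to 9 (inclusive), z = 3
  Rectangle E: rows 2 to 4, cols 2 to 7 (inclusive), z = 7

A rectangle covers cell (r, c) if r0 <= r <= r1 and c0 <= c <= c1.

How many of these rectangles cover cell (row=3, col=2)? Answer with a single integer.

Answer: 1

Derivation:
Check cell (3,2):
  A: rows 8-9 cols 7-8 -> outside (row miss)
  B: rows 3-9 cols 4-5 -> outside (col miss)
  C: rows 3-9 cols 0-1 -> outside (col miss)
  D: rows 5-8 cols 8-9 -> outside (row miss)
  E: rows 2-4 cols 2-7 -> covers
Count covering = 1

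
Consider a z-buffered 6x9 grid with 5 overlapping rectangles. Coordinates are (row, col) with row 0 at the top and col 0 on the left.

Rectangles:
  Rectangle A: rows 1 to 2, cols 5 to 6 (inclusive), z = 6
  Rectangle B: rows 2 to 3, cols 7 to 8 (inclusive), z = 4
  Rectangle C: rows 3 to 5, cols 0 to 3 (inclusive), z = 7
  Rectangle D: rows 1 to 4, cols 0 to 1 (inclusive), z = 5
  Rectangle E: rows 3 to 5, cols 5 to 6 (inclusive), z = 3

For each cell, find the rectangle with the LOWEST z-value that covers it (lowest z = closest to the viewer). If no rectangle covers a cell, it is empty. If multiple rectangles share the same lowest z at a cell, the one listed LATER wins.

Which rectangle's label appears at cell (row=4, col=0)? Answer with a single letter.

Answer: D

Derivation:
Check cell (4,0):
  A: rows 1-2 cols 5-6 -> outside (row miss)
  B: rows 2-3 cols 7-8 -> outside (row miss)
  C: rows 3-5 cols 0-3 z=7 -> covers; best now C (z=7)
  D: rows 1-4 cols 0-1 z=5 -> covers; best now D (z=5)
  E: rows 3-5 cols 5-6 -> outside (col miss)
Winner: D at z=5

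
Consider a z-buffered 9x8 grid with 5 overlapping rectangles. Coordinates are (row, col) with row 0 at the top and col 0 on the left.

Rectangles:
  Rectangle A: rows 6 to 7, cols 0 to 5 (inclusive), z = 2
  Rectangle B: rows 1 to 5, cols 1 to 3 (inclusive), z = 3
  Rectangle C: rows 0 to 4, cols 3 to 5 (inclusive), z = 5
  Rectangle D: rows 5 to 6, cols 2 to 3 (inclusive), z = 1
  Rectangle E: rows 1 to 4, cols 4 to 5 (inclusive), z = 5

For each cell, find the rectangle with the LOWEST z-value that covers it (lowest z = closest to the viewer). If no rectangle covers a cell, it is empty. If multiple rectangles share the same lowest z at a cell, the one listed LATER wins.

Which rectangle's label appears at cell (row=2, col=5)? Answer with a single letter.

Answer: E

Derivation:
Check cell (2,5):
  A: rows 6-7 cols 0-5 -> outside (row miss)
  B: rows 1-5 cols 1-3 -> outside (col miss)
  C: rows 0-4 cols 3-5 z=5 -> covers; best now C (z=5)
  D: rows 5-6 cols 2-3 -> outside (row miss)
  E: rows 1-4 cols 4-5 z=5 -> covers; best now E (z=5)
Winner: E at z=5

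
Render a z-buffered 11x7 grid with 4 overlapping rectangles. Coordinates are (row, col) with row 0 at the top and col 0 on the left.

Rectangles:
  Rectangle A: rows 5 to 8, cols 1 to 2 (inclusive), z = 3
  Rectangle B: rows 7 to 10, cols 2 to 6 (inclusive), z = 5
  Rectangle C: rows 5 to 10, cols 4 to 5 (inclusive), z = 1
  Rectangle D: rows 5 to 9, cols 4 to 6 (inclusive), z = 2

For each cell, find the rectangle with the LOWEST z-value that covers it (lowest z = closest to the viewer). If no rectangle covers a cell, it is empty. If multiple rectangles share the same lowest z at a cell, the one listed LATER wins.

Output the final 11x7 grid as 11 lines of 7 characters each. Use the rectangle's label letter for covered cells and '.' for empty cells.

.......
.......
.......
.......
.......
.AA.CCD
.AA.CCD
.AABCCD
.AABCCD
..BBCCD
..BBCCB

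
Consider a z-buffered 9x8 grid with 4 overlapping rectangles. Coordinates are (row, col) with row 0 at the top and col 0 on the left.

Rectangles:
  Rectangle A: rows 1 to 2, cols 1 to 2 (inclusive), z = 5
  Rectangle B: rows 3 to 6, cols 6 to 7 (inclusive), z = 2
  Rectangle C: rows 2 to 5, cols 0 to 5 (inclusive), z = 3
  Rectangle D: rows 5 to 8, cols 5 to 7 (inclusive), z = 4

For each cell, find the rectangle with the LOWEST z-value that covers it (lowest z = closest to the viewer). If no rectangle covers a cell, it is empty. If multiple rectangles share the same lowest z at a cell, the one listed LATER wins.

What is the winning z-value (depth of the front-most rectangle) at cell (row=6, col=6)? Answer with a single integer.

Answer: 2

Derivation:
Check cell (6,6):
  A: rows 1-2 cols 1-2 -> outside (row miss)
  B: rows 3-6 cols 6-7 z=2 -> covers; best now B (z=2)
  C: rows 2-5 cols 0-5 -> outside (row miss)
  D: rows 5-8 cols 5-7 z=4 -> covers; best now B (z=2)
Winner: B at z=2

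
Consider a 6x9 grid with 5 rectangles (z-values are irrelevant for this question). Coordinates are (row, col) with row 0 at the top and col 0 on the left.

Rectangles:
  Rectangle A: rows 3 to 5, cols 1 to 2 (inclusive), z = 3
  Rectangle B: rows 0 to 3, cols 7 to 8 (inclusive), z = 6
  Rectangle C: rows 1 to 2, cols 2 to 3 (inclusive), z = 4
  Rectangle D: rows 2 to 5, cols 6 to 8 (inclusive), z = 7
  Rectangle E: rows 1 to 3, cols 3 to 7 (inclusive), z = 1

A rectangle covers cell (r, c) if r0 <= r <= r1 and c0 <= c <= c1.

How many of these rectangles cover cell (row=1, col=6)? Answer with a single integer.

Answer: 1

Derivation:
Check cell (1,6):
  A: rows 3-5 cols 1-2 -> outside (row miss)
  B: rows 0-3 cols 7-8 -> outside (col miss)
  C: rows 1-2 cols 2-3 -> outside (col miss)
  D: rows 2-5 cols 6-8 -> outside (row miss)
  E: rows 1-3 cols 3-7 -> covers
Count covering = 1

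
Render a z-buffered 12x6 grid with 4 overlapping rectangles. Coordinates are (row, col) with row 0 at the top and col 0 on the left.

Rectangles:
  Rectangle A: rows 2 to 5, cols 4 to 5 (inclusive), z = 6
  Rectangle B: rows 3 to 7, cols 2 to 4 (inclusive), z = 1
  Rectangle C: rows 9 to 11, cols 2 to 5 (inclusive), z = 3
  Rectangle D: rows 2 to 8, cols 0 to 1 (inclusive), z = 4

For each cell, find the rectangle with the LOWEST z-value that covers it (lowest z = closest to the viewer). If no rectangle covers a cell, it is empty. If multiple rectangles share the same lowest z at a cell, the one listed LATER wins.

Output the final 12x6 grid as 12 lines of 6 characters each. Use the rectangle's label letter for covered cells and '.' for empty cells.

......
......
DD..AA
DDBBBA
DDBBBA
DDBBBA
DDBBB.
DDBBB.
DD....
..CCCC
..CCCC
..CCCC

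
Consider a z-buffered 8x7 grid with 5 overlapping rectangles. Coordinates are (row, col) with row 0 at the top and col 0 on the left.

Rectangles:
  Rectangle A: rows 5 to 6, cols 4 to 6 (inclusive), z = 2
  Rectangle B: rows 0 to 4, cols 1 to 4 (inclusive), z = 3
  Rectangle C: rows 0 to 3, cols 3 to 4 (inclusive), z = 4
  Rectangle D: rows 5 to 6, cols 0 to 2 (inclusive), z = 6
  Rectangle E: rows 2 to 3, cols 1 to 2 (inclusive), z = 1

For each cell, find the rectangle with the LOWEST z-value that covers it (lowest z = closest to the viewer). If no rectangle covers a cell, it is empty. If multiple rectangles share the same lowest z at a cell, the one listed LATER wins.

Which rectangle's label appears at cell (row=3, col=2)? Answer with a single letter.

Answer: E

Derivation:
Check cell (3,2):
  A: rows 5-6 cols 4-6 -> outside (row miss)
  B: rows 0-4 cols 1-4 z=3 -> covers; best now B (z=3)
  C: rows 0-3 cols 3-4 -> outside (col miss)
  D: rows 5-6 cols 0-2 -> outside (row miss)
  E: rows 2-3 cols 1-2 z=1 -> covers; best now E (z=1)
Winner: E at z=1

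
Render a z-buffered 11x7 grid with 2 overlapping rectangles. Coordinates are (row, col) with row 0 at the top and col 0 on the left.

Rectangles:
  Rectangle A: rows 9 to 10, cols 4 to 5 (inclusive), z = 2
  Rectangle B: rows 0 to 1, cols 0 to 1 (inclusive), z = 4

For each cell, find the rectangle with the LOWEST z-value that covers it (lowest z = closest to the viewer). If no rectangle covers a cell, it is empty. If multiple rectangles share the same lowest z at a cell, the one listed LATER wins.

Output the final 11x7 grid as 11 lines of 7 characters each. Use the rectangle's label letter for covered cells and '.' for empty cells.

BB.....
BB.....
.......
.......
.......
.......
.......
.......
.......
....AA.
....AA.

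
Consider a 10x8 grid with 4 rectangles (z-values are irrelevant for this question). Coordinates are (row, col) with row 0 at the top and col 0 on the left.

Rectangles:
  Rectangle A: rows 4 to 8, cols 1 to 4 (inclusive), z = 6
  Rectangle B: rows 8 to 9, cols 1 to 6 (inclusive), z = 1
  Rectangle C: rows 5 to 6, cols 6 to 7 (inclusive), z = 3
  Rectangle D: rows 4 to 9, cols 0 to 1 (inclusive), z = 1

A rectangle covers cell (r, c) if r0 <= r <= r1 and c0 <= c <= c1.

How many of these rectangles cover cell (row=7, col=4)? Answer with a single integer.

Answer: 1

Derivation:
Check cell (7,4):
  A: rows 4-8 cols 1-4 -> covers
  B: rows 8-9 cols 1-6 -> outside (row miss)
  C: rows 5-6 cols 6-7 -> outside (row miss)
  D: rows 4-9 cols 0-1 -> outside (col miss)
Count covering = 1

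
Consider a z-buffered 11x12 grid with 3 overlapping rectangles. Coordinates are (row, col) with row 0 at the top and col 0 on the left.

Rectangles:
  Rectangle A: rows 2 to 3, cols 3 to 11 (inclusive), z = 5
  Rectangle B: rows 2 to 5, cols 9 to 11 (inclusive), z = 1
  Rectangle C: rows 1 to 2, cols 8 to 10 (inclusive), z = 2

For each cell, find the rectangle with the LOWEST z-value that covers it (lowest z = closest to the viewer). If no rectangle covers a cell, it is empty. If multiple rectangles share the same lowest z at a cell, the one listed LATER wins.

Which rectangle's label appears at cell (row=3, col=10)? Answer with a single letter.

Check cell (3,10):
  A: rows 2-3 cols 3-11 z=5 -> covers; best now A (z=5)
  B: rows 2-5 cols 9-11 z=1 -> covers; best now B (z=1)
  C: rows 1-2 cols 8-10 -> outside (row miss)
Winner: B at z=1

Answer: B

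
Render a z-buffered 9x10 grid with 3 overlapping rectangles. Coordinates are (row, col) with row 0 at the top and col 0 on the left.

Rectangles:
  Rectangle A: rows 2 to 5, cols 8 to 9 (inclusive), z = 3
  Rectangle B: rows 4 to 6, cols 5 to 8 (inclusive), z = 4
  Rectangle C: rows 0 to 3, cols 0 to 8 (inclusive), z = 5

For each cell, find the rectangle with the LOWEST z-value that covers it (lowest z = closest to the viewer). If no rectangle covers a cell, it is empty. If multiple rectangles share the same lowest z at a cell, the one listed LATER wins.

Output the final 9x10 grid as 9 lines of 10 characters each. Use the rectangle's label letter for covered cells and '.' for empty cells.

CCCCCCCCC.
CCCCCCCCC.
CCCCCCCCAA
CCCCCCCCAA
.....BBBAA
.....BBBAA
.....BBBB.
..........
..........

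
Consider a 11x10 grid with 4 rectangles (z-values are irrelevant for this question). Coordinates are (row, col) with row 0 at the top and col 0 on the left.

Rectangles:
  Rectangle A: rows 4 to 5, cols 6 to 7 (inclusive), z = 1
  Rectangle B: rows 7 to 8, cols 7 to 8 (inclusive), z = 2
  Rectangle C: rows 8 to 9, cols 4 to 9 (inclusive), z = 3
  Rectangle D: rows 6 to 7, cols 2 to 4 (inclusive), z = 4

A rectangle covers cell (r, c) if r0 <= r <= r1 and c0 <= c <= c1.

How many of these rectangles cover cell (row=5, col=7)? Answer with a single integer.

Check cell (5,7):
  A: rows 4-5 cols 6-7 -> covers
  B: rows 7-8 cols 7-8 -> outside (row miss)
  C: rows 8-9 cols 4-9 -> outside (row miss)
  D: rows 6-7 cols 2-4 -> outside (row miss)
Count covering = 1

Answer: 1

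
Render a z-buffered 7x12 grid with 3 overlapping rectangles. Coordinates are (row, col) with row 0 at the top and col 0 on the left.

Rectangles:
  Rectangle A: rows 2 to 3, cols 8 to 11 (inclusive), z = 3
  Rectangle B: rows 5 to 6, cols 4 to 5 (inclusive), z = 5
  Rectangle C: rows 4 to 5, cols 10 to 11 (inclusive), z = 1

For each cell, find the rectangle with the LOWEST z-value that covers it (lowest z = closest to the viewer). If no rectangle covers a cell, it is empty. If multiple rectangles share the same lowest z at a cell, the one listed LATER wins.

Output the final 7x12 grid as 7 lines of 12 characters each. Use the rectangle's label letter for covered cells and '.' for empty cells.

............
............
........AAAA
........AAAA
..........CC
....BB....CC
....BB......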